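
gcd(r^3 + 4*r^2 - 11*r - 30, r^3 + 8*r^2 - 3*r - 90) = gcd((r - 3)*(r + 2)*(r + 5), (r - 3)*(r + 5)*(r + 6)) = r^2 + 2*r - 15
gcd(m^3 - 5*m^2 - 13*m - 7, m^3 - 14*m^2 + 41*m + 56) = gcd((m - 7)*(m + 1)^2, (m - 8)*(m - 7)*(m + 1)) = m^2 - 6*m - 7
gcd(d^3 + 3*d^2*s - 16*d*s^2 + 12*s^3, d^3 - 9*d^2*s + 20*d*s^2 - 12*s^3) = d^2 - 3*d*s + 2*s^2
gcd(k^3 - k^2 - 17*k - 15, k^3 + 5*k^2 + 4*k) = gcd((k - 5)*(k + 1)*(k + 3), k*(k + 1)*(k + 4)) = k + 1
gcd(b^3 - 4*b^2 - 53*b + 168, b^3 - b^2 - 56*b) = b^2 - b - 56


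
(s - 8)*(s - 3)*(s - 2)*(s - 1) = s^4 - 14*s^3 + 59*s^2 - 94*s + 48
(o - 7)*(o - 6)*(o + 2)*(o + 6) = o^4 - 5*o^3 - 50*o^2 + 180*o + 504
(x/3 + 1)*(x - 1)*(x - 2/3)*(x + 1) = x^4/3 + 7*x^3/9 - x^2 - 7*x/9 + 2/3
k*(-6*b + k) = -6*b*k + k^2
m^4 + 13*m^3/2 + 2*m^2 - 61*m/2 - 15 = (m - 2)*(m + 1/2)*(m + 3)*(m + 5)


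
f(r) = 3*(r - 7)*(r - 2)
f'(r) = 6*r - 27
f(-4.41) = 219.41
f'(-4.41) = -53.46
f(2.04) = -0.60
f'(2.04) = -14.76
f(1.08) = 16.34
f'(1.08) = -20.52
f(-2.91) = 145.97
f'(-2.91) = -44.46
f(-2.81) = 141.56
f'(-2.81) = -43.86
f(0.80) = 22.32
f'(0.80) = -22.20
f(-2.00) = 108.00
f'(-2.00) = -39.00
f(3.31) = -14.50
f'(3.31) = -7.14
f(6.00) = -12.00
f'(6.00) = 9.00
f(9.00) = 42.00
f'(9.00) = 27.00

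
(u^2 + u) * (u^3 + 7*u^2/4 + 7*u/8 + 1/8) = u^5 + 11*u^4/4 + 21*u^3/8 + u^2 + u/8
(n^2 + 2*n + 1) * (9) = 9*n^2 + 18*n + 9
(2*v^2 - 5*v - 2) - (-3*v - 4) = 2*v^2 - 2*v + 2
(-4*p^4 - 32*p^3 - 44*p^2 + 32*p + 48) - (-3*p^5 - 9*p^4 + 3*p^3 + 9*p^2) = 3*p^5 + 5*p^4 - 35*p^3 - 53*p^2 + 32*p + 48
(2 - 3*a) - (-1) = 3 - 3*a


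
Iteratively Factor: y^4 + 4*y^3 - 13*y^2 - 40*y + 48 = (y - 1)*(y^3 + 5*y^2 - 8*y - 48) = (y - 3)*(y - 1)*(y^2 + 8*y + 16) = (y - 3)*(y - 1)*(y + 4)*(y + 4)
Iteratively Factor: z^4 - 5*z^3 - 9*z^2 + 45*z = (z)*(z^3 - 5*z^2 - 9*z + 45) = z*(z - 3)*(z^2 - 2*z - 15) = z*(z - 3)*(z + 3)*(z - 5)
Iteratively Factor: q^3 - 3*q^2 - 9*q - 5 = (q - 5)*(q^2 + 2*q + 1) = (q - 5)*(q + 1)*(q + 1)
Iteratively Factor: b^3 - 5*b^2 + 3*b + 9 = (b + 1)*(b^2 - 6*b + 9) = (b - 3)*(b + 1)*(b - 3)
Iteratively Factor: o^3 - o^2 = (o)*(o^2 - o) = o^2*(o - 1)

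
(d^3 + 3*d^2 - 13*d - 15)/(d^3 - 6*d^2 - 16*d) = (-d^3 - 3*d^2 + 13*d + 15)/(d*(-d^2 + 6*d + 16))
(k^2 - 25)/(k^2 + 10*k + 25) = (k - 5)/(k + 5)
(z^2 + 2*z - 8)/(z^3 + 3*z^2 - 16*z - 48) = (z - 2)/(z^2 - z - 12)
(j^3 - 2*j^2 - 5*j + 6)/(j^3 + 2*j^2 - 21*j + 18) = (j + 2)/(j + 6)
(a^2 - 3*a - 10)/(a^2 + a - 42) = (a^2 - 3*a - 10)/(a^2 + a - 42)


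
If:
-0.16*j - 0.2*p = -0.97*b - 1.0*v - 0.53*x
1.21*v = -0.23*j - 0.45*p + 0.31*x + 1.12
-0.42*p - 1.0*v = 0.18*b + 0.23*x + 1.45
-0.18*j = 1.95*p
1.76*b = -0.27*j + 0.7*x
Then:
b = -0.71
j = 196.98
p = -18.18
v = -10.75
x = 74.19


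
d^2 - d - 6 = (d - 3)*(d + 2)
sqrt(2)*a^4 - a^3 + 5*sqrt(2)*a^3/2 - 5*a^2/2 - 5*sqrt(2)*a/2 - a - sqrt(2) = (a + 1/2)*(a + 2)*(a - sqrt(2))*(sqrt(2)*a + 1)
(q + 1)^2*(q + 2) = q^3 + 4*q^2 + 5*q + 2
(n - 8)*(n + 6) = n^2 - 2*n - 48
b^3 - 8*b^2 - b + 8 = (b - 8)*(b - 1)*(b + 1)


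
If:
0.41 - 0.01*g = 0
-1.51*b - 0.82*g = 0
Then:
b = -22.26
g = 41.00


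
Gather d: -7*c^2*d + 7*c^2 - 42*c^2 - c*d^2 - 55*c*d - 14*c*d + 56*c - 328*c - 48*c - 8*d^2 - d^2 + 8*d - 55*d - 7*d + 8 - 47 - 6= -35*c^2 - 320*c + d^2*(-c - 9) + d*(-7*c^2 - 69*c - 54) - 45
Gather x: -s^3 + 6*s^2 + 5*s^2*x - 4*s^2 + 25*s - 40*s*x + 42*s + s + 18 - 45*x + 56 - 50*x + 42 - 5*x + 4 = -s^3 + 2*s^2 + 68*s + x*(5*s^2 - 40*s - 100) + 120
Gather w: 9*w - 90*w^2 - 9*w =-90*w^2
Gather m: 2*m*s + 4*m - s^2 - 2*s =m*(2*s + 4) - s^2 - 2*s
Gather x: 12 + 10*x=10*x + 12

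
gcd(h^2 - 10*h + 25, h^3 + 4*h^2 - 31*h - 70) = h - 5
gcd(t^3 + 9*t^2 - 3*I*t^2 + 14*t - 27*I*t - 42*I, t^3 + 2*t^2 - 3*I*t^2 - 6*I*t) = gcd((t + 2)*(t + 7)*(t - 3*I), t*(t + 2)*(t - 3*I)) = t^2 + t*(2 - 3*I) - 6*I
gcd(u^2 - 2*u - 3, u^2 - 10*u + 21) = u - 3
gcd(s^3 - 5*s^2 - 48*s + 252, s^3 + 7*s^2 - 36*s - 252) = s^2 + s - 42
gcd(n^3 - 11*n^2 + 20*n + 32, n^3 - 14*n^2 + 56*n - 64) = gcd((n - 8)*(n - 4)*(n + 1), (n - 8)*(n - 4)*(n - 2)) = n^2 - 12*n + 32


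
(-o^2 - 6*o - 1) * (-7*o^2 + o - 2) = 7*o^4 + 41*o^3 + 3*o^2 + 11*o + 2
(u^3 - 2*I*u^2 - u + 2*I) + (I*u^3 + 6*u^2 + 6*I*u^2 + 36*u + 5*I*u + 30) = u^3 + I*u^3 + 6*u^2 + 4*I*u^2 + 35*u + 5*I*u + 30 + 2*I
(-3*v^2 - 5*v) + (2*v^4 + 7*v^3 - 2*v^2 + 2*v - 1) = 2*v^4 + 7*v^3 - 5*v^2 - 3*v - 1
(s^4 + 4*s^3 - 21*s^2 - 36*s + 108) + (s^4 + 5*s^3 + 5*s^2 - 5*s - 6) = 2*s^4 + 9*s^3 - 16*s^2 - 41*s + 102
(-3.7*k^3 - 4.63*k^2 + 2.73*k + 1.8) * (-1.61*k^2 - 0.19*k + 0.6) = 5.957*k^5 + 8.1573*k^4 - 5.7356*k^3 - 6.1947*k^2 + 1.296*k + 1.08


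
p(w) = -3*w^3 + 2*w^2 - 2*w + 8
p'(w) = -9*w^2 + 4*w - 2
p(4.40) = -217.63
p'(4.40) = -158.64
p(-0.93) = 14.00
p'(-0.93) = -13.50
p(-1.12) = 16.96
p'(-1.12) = -17.77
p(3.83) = -138.87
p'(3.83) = -118.70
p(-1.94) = 41.31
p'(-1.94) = -43.63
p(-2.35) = 62.68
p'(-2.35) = -61.10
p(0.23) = 7.61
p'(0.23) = -1.56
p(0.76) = 6.32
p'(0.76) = -4.16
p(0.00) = 8.00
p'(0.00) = -2.00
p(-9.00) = 2375.00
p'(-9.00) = -767.00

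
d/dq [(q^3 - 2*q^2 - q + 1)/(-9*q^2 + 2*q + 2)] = (-9*q^4 + 4*q^3 - 7*q^2 + 10*q - 4)/(81*q^4 - 36*q^3 - 32*q^2 + 8*q + 4)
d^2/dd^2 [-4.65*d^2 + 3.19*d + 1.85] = -9.30000000000000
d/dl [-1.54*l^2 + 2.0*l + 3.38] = 2.0 - 3.08*l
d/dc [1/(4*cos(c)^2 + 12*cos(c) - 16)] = (2*cos(c) + 3)*sin(c)/(4*(cos(c)^2 + 3*cos(c) - 4)^2)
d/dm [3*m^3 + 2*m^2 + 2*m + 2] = 9*m^2 + 4*m + 2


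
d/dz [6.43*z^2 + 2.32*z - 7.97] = 12.86*z + 2.32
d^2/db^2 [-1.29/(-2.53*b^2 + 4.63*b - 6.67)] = (-16.514322*b^2 + 30.221862*b + 1.29*(5.06*b - 4.63)*(10.12*b - 9.26) - 43.537758)/(2.53*b^2 - 4.63*b + 6.67)^3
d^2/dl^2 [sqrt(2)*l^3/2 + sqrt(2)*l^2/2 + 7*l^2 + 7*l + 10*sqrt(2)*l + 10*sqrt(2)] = 3*sqrt(2)*l + sqrt(2) + 14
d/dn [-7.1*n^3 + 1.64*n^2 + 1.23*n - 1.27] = -21.3*n^2 + 3.28*n + 1.23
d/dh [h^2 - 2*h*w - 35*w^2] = 2*h - 2*w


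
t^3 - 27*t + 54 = (t - 3)^2*(t + 6)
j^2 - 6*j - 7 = (j - 7)*(j + 1)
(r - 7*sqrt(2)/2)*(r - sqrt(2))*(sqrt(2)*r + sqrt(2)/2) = sqrt(2)*r^3 - 9*r^2 + sqrt(2)*r^2/2 - 9*r/2 + 7*sqrt(2)*r + 7*sqrt(2)/2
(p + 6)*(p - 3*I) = p^2 + 6*p - 3*I*p - 18*I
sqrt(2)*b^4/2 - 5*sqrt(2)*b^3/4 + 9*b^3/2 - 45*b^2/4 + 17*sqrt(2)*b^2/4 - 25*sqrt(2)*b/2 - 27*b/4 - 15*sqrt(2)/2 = (b/2 + sqrt(2))*(b - 3)*(b + 5*sqrt(2)/2)*(sqrt(2)*b + sqrt(2)/2)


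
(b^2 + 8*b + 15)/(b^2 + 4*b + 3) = (b + 5)/(b + 1)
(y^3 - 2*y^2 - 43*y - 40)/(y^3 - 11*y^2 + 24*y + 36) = (y^2 - 3*y - 40)/(y^2 - 12*y + 36)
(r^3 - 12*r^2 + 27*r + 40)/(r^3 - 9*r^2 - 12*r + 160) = (r + 1)/(r + 4)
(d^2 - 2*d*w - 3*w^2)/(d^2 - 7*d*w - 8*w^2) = (-d + 3*w)/(-d + 8*w)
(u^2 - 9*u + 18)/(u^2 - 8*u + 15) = (u - 6)/(u - 5)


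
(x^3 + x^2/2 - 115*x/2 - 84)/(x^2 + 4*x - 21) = (x^2 - 13*x/2 - 12)/(x - 3)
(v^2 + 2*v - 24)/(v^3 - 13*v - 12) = (v + 6)/(v^2 + 4*v + 3)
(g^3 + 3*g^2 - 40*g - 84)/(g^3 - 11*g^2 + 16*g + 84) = (g + 7)/(g - 7)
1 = 1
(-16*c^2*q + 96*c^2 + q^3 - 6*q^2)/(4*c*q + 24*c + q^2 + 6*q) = (-4*c*q + 24*c + q^2 - 6*q)/(q + 6)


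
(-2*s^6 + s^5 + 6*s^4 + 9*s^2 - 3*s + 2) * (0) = 0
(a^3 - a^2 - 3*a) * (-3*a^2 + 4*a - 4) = -3*a^5 + 7*a^4 + a^3 - 8*a^2 + 12*a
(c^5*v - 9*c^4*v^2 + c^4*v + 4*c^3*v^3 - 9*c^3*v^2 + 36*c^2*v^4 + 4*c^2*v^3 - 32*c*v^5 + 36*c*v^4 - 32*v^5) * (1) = c^5*v - 9*c^4*v^2 + c^4*v + 4*c^3*v^3 - 9*c^3*v^2 + 36*c^2*v^4 + 4*c^2*v^3 - 32*c*v^5 + 36*c*v^4 - 32*v^5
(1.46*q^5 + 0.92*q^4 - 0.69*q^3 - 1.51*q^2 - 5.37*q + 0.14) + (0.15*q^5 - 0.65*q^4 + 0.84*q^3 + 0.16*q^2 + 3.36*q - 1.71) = 1.61*q^5 + 0.27*q^4 + 0.15*q^3 - 1.35*q^2 - 2.01*q - 1.57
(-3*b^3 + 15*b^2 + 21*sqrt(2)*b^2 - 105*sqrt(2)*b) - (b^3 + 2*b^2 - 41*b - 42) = -4*b^3 + 13*b^2 + 21*sqrt(2)*b^2 - 105*sqrt(2)*b + 41*b + 42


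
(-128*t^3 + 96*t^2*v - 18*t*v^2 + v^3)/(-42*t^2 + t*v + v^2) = (-128*t^3 + 96*t^2*v - 18*t*v^2 + v^3)/(-42*t^2 + t*v + v^2)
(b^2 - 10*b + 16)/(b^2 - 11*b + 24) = (b - 2)/(b - 3)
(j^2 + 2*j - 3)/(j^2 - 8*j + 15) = (j^2 + 2*j - 3)/(j^2 - 8*j + 15)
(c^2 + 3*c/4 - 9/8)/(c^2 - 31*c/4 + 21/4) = (c + 3/2)/(c - 7)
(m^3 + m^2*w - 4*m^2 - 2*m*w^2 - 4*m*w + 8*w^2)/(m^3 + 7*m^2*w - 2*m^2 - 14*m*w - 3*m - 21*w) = (-m^3 - m^2*w + 4*m^2 + 2*m*w^2 + 4*m*w - 8*w^2)/(-m^3 - 7*m^2*w + 2*m^2 + 14*m*w + 3*m + 21*w)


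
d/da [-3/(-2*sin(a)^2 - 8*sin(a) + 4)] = -3*(sin(a) + 2)*cos(a)/(sin(a)^2 + 4*sin(a) - 2)^2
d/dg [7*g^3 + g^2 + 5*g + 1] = 21*g^2 + 2*g + 5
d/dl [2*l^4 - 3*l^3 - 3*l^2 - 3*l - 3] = 8*l^3 - 9*l^2 - 6*l - 3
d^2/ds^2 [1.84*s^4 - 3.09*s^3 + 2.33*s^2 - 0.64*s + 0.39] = 22.08*s^2 - 18.54*s + 4.66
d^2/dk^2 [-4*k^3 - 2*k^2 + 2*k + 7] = -24*k - 4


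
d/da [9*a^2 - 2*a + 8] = 18*a - 2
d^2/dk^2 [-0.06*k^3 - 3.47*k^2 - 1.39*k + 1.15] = -0.36*k - 6.94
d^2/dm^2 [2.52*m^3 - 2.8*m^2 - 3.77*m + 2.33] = 15.12*m - 5.6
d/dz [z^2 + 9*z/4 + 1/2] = 2*z + 9/4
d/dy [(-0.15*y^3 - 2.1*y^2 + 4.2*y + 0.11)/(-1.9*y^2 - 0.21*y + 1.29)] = (0.285*y^4 + 0.0629999999999988*y^3 + 7.8405*y^2 - 5.0*y + 5.4411)/(3.61*y^4 + 0.798*y^3 - 4.8579*y^2 - 0.5418*y + 1.6641)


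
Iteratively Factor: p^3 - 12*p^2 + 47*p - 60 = (p - 5)*(p^2 - 7*p + 12) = (p - 5)*(p - 3)*(p - 4)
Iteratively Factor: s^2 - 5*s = (s)*(s - 5)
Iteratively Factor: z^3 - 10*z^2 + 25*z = (z)*(z^2 - 10*z + 25) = z*(z - 5)*(z - 5)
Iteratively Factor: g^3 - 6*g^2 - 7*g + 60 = (g - 5)*(g^2 - g - 12) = (g - 5)*(g - 4)*(g + 3)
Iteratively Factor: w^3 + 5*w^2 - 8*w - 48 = (w + 4)*(w^2 + w - 12) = (w + 4)^2*(w - 3)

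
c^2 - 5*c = c*(c - 5)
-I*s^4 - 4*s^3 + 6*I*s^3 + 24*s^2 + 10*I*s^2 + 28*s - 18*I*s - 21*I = (s - 7)*(s - 3*I)*(s - I)*(-I*s - I)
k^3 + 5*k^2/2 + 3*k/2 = k*(k + 1)*(k + 3/2)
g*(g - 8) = g^2 - 8*g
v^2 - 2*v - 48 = (v - 8)*(v + 6)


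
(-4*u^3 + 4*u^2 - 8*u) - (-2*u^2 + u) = -4*u^3 + 6*u^2 - 9*u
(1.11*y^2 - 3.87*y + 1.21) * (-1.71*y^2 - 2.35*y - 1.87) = -1.8981*y^4 + 4.0092*y^3 + 4.9497*y^2 + 4.3934*y - 2.2627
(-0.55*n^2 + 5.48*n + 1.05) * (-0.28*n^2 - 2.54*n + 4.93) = 0.154*n^4 - 0.1374*n^3 - 16.9247*n^2 + 24.3494*n + 5.1765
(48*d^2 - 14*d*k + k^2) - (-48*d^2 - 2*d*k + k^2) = 96*d^2 - 12*d*k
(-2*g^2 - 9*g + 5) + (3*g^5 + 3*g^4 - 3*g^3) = 3*g^5 + 3*g^4 - 3*g^3 - 2*g^2 - 9*g + 5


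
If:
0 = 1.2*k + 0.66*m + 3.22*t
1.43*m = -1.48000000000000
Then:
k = 0.569230769230769 - 2.68333333333333*t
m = -1.03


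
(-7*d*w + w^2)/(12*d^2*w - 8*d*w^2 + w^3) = (-7*d + w)/(12*d^2 - 8*d*w + w^2)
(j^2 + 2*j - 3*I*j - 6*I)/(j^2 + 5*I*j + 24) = (j + 2)/(j + 8*I)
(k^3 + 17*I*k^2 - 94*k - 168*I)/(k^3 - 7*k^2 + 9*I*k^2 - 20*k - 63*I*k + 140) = (k^2 + 13*I*k - 42)/(k^2 + k*(-7 + 5*I) - 35*I)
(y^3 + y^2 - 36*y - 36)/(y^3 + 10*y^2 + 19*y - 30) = (y^2 - 5*y - 6)/(y^2 + 4*y - 5)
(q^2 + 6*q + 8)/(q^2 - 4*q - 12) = (q + 4)/(q - 6)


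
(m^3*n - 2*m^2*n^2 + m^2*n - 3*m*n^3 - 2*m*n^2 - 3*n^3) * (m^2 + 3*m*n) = m^5*n + m^4*n^2 + m^4*n - 9*m^3*n^3 + m^3*n^2 - 9*m^2*n^4 - 9*m^2*n^3 - 9*m*n^4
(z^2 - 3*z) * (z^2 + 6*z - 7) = z^4 + 3*z^3 - 25*z^2 + 21*z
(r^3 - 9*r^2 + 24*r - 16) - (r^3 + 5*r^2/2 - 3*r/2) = -23*r^2/2 + 51*r/2 - 16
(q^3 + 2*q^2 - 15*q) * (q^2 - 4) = q^5 + 2*q^4 - 19*q^3 - 8*q^2 + 60*q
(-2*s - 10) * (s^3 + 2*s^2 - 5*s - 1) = -2*s^4 - 14*s^3 - 10*s^2 + 52*s + 10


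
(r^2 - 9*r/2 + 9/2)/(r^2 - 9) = (r - 3/2)/(r + 3)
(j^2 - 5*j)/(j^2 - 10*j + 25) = j/(j - 5)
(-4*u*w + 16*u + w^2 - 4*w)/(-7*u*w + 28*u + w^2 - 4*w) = (4*u - w)/(7*u - w)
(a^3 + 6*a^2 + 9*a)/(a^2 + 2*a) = (a^2 + 6*a + 9)/(a + 2)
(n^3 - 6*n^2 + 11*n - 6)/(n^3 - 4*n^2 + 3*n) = (n - 2)/n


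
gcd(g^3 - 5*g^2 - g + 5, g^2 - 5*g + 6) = 1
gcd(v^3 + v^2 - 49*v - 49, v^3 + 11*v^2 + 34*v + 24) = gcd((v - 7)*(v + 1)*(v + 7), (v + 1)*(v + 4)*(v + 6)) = v + 1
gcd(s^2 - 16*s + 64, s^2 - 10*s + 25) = 1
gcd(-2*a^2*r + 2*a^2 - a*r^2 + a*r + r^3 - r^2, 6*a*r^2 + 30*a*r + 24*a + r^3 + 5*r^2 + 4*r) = 1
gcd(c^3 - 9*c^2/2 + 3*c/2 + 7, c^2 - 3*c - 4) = c + 1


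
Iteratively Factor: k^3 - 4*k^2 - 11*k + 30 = (k - 5)*(k^2 + k - 6) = (k - 5)*(k + 3)*(k - 2)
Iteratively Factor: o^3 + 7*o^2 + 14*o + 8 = (o + 1)*(o^2 + 6*o + 8) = (o + 1)*(o + 4)*(o + 2)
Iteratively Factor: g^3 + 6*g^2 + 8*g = (g + 2)*(g^2 + 4*g) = g*(g + 2)*(g + 4)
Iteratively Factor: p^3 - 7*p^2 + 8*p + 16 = (p + 1)*(p^2 - 8*p + 16) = (p - 4)*(p + 1)*(p - 4)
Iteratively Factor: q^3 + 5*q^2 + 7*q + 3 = (q + 1)*(q^2 + 4*q + 3) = (q + 1)*(q + 3)*(q + 1)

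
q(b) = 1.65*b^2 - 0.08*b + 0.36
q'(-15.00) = -49.58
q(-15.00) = 372.81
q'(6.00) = 19.72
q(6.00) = 59.28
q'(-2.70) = -8.99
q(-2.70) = 12.60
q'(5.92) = 19.46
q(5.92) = 57.71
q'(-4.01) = -13.31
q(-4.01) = 27.21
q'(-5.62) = -18.63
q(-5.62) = 52.92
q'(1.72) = 5.60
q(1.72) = 5.10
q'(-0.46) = -1.60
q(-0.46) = 0.75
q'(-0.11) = -0.44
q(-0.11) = 0.39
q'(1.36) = 4.41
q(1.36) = 3.30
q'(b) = 3.3*b - 0.08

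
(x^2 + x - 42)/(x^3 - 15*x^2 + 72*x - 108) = (x + 7)/(x^2 - 9*x + 18)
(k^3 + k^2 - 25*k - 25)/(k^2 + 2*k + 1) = (k^2 - 25)/(k + 1)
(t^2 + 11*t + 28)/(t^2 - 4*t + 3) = (t^2 + 11*t + 28)/(t^2 - 4*t + 3)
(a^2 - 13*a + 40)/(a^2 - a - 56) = (a - 5)/(a + 7)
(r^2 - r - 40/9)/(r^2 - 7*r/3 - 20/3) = (r - 8/3)/(r - 4)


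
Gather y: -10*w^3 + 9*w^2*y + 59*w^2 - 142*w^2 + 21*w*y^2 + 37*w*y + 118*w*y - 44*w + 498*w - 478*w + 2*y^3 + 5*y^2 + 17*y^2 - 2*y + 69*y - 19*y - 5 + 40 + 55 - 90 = -10*w^3 - 83*w^2 - 24*w + 2*y^3 + y^2*(21*w + 22) + y*(9*w^2 + 155*w + 48)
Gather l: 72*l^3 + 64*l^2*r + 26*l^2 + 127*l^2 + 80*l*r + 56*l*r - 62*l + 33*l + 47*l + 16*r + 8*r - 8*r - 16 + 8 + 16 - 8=72*l^3 + l^2*(64*r + 153) + l*(136*r + 18) + 16*r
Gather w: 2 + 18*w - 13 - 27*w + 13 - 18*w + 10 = 12 - 27*w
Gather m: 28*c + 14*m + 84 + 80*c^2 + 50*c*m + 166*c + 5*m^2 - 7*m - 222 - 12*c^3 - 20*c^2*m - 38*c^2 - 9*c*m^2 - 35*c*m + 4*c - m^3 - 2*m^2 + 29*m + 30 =-12*c^3 + 42*c^2 + 198*c - m^3 + m^2*(3 - 9*c) + m*(-20*c^2 + 15*c + 36) - 108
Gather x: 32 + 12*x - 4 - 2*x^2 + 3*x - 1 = -2*x^2 + 15*x + 27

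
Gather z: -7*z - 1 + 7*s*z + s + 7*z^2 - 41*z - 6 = s + 7*z^2 + z*(7*s - 48) - 7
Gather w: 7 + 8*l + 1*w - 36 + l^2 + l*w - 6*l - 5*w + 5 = l^2 + 2*l + w*(l - 4) - 24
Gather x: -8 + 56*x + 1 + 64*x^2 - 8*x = 64*x^2 + 48*x - 7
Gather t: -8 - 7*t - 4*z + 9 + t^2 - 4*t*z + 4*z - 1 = t^2 + t*(-4*z - 7)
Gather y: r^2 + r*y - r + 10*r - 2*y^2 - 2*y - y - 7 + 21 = r^2 + 9*r - 2*y^2 + y*(r - 3) + 14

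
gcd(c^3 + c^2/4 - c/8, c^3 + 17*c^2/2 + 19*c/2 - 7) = 1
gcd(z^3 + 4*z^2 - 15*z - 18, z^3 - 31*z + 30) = z + 6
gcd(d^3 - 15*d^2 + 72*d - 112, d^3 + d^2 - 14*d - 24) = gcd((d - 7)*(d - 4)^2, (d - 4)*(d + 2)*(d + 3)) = d - 4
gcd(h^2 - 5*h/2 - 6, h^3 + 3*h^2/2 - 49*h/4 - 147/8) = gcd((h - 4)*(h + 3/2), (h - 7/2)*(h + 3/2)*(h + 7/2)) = h + 3/2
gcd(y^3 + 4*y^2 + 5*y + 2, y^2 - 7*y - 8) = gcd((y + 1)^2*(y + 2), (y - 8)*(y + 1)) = y + 1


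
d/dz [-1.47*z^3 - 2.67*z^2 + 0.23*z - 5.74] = -4.41*z^2 - 5.34*z + 0.23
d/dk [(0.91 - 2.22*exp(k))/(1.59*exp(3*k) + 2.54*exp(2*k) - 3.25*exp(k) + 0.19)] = (7.0596*exp(3*k) + 1.2981*exp(2*k) - 4.6228*exp(k) + 2.5357)*exp(k)/(2.5281*exp(6*k) + 8.0772*exp(5*k) - 3.8834*exp(4*k) - 15.9058*exp(3*k) + 11.5277*exp(2*k) - 1.235*exp(k) + 0.0361)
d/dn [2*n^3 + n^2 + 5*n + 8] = 6*n^2 + 2*n + 5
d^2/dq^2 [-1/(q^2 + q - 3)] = 2*(q^2 + q - (2*q + 1)^2 - 3)/(q^2 + q - 3)^3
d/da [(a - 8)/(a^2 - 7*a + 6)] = (a^2 - 7*a - (a - 8)*(2*a - 7) + 6)/(a^2 - 7*a + 6)^2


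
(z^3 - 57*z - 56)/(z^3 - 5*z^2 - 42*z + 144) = (z^2 + 8*z + 7)/(z^2 + 3*z - 18)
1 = 1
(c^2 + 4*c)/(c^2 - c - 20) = c/(c - 5)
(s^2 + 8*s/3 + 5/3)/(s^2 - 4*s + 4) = (3*s^2 + 8*s + 5)/(3*(s^2 - 4*s + 4))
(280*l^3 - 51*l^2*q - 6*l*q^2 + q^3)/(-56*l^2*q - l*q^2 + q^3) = (-5*l + q)/q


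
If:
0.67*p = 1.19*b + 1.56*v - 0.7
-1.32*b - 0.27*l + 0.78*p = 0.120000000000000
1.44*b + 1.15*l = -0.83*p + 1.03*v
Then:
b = 1.51889463158715 - 2.70557099446796*v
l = 6.07128795158819*v - 3.09492766797392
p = 1.65296210684882 - 2.47705893047295*v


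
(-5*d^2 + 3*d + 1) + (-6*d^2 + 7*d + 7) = -11*d^2 + 10*d + 8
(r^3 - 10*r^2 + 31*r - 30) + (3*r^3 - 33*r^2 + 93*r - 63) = 4*r^3 - 43*r^2 + 124*r - 93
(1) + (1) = 2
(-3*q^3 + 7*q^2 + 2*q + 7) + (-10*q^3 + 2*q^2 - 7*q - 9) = -13*q^3 + 9*q^2 - 5*q - 2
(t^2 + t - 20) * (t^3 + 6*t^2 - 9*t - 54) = t^5 + 7*t^4 - 23*t^3 - 183*t^2 + 126*t + 1080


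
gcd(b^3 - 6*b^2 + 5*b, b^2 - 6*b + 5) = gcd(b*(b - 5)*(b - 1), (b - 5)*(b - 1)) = b^2 - 6*b + 5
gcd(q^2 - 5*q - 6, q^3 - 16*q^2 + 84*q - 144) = q - 6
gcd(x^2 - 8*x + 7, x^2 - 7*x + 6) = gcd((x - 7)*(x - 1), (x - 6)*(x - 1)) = x - 1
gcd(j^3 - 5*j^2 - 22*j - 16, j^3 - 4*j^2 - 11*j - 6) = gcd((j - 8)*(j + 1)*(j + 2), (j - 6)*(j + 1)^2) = j + 1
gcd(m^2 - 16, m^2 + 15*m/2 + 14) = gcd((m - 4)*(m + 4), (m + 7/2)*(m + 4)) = m + 4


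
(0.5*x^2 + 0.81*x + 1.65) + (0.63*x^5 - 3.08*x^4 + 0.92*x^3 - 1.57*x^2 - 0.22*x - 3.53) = 0.63*x^5 - 3.08*x^4 + 0.92*x^3 - 1.07*x^2 + 0.59*x - 1.88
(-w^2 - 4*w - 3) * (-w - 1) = w^3 + 5*w^2 + 7*w + 3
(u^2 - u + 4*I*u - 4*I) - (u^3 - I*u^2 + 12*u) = -u^3 + u^2 + I*u^2 - 13*u + 4*I*u - 4*I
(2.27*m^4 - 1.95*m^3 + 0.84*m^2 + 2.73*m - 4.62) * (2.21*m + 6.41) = 5.0167*m^5 + 10.2412*m^4 - 10.6431*m^3 + 11.4177*m^2 + 7.2891*m - 29.6142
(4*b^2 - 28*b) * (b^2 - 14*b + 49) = 4*b^4 - 84*b^3 + 588*b^2 - 1372*b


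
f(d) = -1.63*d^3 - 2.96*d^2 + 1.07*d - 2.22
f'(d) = -4.89*d^2 - 5.92*d + 1.07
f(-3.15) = 15.99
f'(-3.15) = -28.80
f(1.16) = -7.51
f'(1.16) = -12.38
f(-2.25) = -1.05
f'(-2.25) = -10.37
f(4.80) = -245.55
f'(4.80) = -140.01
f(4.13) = -163.11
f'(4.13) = -106.79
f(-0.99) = -4.60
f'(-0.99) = 2.14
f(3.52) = -106.22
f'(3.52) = -80.36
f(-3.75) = 38.10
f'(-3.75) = -45.50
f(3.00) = -69.66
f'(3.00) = -60.70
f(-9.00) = 936.66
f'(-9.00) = -341.74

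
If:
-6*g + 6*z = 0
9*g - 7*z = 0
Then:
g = 0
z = 0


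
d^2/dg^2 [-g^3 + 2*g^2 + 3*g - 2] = 4 - 6*g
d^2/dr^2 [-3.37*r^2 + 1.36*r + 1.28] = -6.74000000000000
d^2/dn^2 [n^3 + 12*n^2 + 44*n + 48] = 6*n + 24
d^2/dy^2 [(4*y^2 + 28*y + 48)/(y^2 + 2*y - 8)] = 40/(y^3 - 6*y^2 + 12*y - 8)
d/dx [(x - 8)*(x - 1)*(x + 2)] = 3*x^2 - 14*x - 10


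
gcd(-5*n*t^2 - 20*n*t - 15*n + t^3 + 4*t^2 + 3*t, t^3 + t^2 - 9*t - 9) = t^2 + 4*t + 3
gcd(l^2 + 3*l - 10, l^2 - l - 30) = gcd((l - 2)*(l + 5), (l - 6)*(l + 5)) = l + 5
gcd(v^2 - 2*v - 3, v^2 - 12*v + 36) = 1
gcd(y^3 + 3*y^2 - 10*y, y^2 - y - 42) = 1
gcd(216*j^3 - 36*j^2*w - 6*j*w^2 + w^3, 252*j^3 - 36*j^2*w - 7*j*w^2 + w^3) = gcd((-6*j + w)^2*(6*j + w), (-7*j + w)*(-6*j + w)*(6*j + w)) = -36*j^2 + w^2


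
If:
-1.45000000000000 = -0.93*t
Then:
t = 1.56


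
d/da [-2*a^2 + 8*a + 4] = 8 - 4*a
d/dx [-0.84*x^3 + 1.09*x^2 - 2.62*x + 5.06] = -2.52*x^2 + 2.18*x - 2.62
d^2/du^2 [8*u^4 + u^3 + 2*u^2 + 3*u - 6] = 96*u^2 + 6*u + 4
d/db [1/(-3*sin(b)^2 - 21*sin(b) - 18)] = (2*sin(b) + 7)*cos(b)/(3*(sin(b)^2 + 7*sin(b) + 6)^2)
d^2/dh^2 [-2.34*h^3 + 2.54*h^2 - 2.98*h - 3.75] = 5.08 - 14.04*h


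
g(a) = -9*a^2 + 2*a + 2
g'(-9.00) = 164.00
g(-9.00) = -745.00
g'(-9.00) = 164.00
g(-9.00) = -745.00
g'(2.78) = -48.04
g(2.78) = -62.00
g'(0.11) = 0.02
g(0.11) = 2.11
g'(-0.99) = 19.82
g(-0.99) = -8.80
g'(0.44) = -5.92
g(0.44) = 1.14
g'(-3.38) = 62.84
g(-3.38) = -107.58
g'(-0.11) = 3.98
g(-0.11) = 1.67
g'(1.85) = -31.30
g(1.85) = -25.10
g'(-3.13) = 58.34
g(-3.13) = -92.43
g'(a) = 2 - 18*a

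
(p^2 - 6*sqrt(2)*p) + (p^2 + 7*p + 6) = 2*p^2 - 6*sqrt(2)*p + 7*p + 6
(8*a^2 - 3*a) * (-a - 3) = -8*a^3 - 21*a^2 + 9*a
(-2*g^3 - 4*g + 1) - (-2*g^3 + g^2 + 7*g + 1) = -g^2 - 11*g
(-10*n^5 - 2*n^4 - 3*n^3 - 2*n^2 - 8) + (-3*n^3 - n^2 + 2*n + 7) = -10*n^5 - 2*n^4 - 6*n^3 - 3*n^2 + 2*n - 1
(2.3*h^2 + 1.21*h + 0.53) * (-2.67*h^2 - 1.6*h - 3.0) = -6.141*h^4 - 6.9107*h^3 - 10.2511*h^2 - 4.478*h - 1.59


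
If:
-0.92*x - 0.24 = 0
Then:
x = -0.26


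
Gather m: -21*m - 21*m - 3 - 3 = -42*m - 6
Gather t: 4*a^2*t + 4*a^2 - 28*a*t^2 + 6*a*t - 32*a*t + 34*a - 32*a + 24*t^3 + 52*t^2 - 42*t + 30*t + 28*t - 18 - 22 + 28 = 4*a^2 + 2*a + 24*t^3 + t^2*(52 - 28*a) + t*(4*a^2 - 26*a + 16) - 12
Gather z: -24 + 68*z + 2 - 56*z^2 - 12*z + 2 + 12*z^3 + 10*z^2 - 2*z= 12*z^3 - 46*z^2 + 54*z - 20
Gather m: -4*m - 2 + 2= -4*m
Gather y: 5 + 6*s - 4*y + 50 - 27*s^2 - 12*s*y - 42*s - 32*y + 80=-27*s^2 - 36*s + y*(-12*s - 36) + 135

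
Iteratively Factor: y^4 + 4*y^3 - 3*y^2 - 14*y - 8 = (y + 1)*(y^3 + 3*y^2 - 6*y - 8) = (y + 1)*(y + 4)*(y^2 - y - 2) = (y - 2)*(y + 1)*(y + 4)*(y + 1)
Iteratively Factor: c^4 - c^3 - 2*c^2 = (c)*(c^3 - c^2 - 2*c) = c^2*(c^2 - c - 2) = c^2*(c + 1)*(c - 2)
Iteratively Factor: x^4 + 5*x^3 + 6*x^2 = (x + 3)*(x^3 + 2*x^2) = x*(x + 3)*(x^2 + 2*x) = x*(x + 2)*(x + 3)*(x)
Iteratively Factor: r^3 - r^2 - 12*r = (r)*(r^2 - r - 12) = r*(r - 4)*(r + 3)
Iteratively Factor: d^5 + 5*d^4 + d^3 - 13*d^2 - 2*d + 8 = (d + 1)*(d^4 + 4*d^3 - 3*d^2 - 10*d + 8) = (d - 1)*(d + 1)*(d^3 + 5*d^2 + 2*d - 8) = (d - 1)*(d + 1)*(d + 4)*(d^2 + d - 2) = (d - 1)*(d + 1)*(d + 2)*(d + 4)*(d - 1)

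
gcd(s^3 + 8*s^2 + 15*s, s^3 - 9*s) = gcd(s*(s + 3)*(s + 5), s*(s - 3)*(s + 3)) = s^2 + 3*s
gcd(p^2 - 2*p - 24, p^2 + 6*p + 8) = p + 4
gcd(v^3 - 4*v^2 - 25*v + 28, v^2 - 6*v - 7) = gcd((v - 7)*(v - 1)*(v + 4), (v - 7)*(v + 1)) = v - 7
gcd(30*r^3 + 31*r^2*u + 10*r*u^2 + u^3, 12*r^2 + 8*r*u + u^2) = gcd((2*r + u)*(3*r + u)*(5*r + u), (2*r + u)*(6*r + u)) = 2*r + u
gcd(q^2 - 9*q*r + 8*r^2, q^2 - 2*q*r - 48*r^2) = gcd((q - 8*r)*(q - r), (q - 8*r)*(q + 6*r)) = q - 8*r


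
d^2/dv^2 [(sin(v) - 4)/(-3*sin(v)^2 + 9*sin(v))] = (sin(v)^2 - 13*sin(v) + 34 - 12/sin(v) - 72/sin(v)^2 + 72/sin(v)^3)/(3*(sin(v) - 3)^3)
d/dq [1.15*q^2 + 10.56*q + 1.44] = 2.3*q + 10.56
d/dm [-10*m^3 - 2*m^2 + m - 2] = -30*m^2 - 4*m + 1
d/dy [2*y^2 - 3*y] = 4*y - 3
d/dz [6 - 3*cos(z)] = 3*sin(z)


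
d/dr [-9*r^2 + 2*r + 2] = 2 - 18*r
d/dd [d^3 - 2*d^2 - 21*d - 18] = 3*d^2 - 4*d - 21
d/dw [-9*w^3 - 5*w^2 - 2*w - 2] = -27*w^2 - 10*w - 2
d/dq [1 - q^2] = -2*q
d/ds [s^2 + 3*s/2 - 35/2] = 2*s + 3/2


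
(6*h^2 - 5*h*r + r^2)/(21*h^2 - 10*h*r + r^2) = (-2*h + r)/(-7*h + r)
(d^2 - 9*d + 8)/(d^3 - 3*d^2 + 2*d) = (d - 8)/(d*(d - 2))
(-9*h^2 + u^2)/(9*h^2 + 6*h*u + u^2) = (-3*h + u)/(3*h + u)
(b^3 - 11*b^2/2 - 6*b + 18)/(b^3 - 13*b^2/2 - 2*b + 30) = (2*b - 3)/(2*b - 5)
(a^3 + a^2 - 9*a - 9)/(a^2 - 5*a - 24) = (a^2 - 2*a - 3)/(a - 8)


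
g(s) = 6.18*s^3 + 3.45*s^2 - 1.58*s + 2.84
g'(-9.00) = 1438.06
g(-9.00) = -4208.71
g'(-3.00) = 144.58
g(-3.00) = -128.23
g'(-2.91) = 135.34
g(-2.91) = -115.64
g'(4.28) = 367.58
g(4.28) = 543.81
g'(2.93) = 177.80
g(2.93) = 183.28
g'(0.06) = -1.10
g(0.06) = 2.76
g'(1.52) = 51.74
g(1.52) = 30.11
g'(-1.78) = 44.88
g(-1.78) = -18.27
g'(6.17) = 746.79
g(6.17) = 1576.02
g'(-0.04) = -1.83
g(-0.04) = 2.91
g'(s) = 18.54*s^2 + 6.9*s - 1.58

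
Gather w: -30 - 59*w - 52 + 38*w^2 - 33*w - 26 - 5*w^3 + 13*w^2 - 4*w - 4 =-5*w^3 + 51*w^2 - 96*w - 112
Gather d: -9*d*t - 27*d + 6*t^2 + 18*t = d*(-9*t - 27) + 6*t^2 + 18*t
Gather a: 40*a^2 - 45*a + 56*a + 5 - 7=40*a^2 + 11*a - 2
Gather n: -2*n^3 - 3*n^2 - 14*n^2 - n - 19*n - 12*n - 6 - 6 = -2*n^3 - 17*n^2 - 32*n - 12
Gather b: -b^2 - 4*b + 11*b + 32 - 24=-b^2 + 7*b + 8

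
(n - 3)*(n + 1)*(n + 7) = n^3 + 5*n^2 - 17*n - 21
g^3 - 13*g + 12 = (g - 3)*(g - 1)*(g + 4)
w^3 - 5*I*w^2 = w^2*(w - 5*I)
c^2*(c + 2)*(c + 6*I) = c^4 + 2*c^3 + 6*I*c^3 + 12*I*c^2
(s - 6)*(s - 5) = s^2 - 11*s + 30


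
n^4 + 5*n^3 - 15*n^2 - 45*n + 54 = (n - 3)*(n - 1)*(n + 3)*(n + 6)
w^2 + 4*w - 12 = (w - 2)*(w + 6)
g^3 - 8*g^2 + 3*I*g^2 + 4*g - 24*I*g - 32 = (g - 8)*(g - I)*(g + 4*I)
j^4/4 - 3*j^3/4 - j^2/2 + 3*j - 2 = (j/4 + 1/2)*(j - 2)^2*(j - 1)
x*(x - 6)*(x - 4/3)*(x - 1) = x^4 - 25*x^3/3 + 46*x^2/3 - 8*x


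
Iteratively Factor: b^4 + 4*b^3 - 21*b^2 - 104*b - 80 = (b + 1)*(b^3 + 3*b^2 - 24*b - 80) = (b + 1)*(b + 4)*(b^2 - b - 20) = (b + 1)*(b + 4)^2*(b - 5)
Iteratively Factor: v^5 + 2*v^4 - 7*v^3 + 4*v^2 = (v)*(v^4 + 2*v^3 - 7*v^2 + 4*v) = v*(v - 1)*(v^3 + 3*v^2 - 4*v) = v*(v - 1)*(v + 4)*(v^2 - v) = v^2*(v - 1)*(v + 4)*(v - 1)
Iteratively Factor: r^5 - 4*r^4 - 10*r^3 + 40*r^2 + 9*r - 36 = (r - 1)*(r^4 - 3*r^3 - 13*r^2 + 27*r + 36) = (r - 4)*(r - 1)*(r^3 + r^2 - 9*r - 9) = (r - 4)*(r - 1)*(r + 1)*(r^2 - 9) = (r - 4)*(r - 1)*(r + 1)*(r + 3)*(r - 3)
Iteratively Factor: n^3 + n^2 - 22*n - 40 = (n + 2)*(n^2 - n - 20) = (n - 5)*(n + 2)*(n + 4)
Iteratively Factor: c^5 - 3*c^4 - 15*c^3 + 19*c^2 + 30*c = (c - 5)*(c^4 + 2*c^3 - 5*c^2 - 6*c) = (c - 5)*(c + 1)*(c^3 + c^2 - 6*c) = (c - 5)*(c + 1)*(c + 3)*(c^2 - 2*c) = (c - 5)*(c - 2)*(c + 1)*(c + 3)*(c)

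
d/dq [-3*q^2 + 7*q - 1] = 7 - 6*q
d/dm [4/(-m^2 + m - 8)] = 4*(2*m - 1)/(m^2 - m + 8)^2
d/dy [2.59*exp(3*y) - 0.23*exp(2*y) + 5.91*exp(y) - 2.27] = (7.77*exp(2*y) - 0.46*exp(y) + 5.91)*exp(y)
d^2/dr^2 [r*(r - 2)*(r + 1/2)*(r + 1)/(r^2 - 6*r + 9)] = (2*r^4 - 24*r^3 + 108*r^2 - 59*r - 57)/(r^4 - 12*r^3 + 54*r^2 - 108*r + 81)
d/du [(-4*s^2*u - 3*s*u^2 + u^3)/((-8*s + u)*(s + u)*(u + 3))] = (96*s^2 - 4*s*u^2 - 48*s*u + 3*u^2)/(64*s^2*u^2 + 384*s^2*u + 576*s^2 - 16*s*u^3 - 96*s*u^2 - 144*s*u + u^4 + 6*u^3 + 9*u^2)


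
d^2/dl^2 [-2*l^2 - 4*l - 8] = -4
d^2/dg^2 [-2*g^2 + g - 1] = -4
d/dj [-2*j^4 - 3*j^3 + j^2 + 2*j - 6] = -8*j^3 - 9*j^2 + 2*j + 2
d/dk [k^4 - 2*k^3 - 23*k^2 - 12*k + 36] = 4*k^3 - 6*k^2 - 46*k - 12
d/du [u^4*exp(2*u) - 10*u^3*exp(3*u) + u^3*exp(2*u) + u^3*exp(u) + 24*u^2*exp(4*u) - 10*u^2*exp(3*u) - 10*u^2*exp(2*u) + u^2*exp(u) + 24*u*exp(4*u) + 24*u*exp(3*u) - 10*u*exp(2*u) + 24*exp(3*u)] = (2*u^4*exp(u) - 30*u^3*exp(2*u) + 6*u^3*exp(u) + u^3 + 96*u^2*exp(3*u) - 60*u^2*exp(2*u) - 17*u^2*exp(u) + 4*u^2 + 144*u*exp(3*u) + 52*u*exp(2*u) - 40*u*exp(u) + 2*u + 24*exp(3*u) + 96*exp(2*u) - 10*exp(u))*exp(u)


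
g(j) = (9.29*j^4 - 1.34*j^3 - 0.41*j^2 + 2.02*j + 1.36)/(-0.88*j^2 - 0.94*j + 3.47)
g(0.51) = 0.99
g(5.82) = -326.76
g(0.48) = 0.92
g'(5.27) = -99.46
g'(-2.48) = -9793.69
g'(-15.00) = 328.77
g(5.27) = -268.87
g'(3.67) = -64.84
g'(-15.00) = 328.77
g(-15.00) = -2630.98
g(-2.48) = 940.43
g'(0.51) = 2.65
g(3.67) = -137.11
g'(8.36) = -164.43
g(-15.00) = -2630.98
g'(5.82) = -111.05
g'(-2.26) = -1039.47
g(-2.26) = 229.63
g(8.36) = -676.63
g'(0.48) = 2.29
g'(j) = (1.76*j + 0.94)*(9.29*j^4 - 1.34*j^3 - 0.41*j^2 + 2.02*j + 1.36)/(-0.88*j^2 - 0.94*j + 3.47)^2 + (37.16*j^3 - 4.02*j^2 - 0.82*j + 2.02)/(-0.88*j^2 - 0.94*j + 3.47) = (-16.3504*j^5 - 25.0186*j^4 + 131.4644*j^3 - 11.7864*j^2 - 0.4518*j + 8.2878)/(0.7744*j^4 + 1.6544*j^3 - 5.2236*j^2 - 6.5236*j + 12.0409)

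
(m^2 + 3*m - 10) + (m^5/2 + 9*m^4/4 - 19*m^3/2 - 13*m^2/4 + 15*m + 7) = m^5/2 + 9*m^4/4 - 19*m^3/2 - 9*m^2/4 + 18*m - 3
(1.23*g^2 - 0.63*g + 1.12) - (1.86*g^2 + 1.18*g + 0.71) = -0.63*g^2 - 1.81*g + 0.41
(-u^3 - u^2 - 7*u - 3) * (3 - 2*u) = 2*u^4 - u^3 + 11*u^2 - 15*u - 9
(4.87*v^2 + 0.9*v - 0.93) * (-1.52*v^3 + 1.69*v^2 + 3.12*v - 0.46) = -7.4024*v^5 + 6.8623*v^4 + 18.129*v^3 - 1.0039*v^2 - 3.3156*v + 0.4278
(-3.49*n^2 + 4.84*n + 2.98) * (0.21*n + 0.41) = -0.7329*n^3 - 0.4145*n^2 + 2.6102*n + 1.2218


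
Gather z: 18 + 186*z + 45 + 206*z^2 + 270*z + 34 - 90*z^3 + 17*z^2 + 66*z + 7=-90*z^3 + 223*z^2 + 522*z + 104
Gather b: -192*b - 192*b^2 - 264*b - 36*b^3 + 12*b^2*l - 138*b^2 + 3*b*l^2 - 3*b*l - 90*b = -36*b^3 + b^2*(12*l - 330) + b*(3*l^2 - 3*l - 546)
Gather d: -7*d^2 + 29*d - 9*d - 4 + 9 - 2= -7*d^2 + 20*d + 3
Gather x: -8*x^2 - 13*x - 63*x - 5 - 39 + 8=-8*x^2 - 76*x - 36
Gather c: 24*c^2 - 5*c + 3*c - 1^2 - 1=24*c^2 - 2*c - 2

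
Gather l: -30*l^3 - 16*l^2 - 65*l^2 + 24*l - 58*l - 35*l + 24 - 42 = -30*l^3 - 81*l^2 - 69*l - 18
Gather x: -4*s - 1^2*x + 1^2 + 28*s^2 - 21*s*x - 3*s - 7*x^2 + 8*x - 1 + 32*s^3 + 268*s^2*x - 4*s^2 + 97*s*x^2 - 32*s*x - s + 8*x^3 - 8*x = 32*s^3 + 24*s^2 - 8*s + 8*x^3 + x^2*(97*s - 7) + x*(268*s^2 - 53*s - 1)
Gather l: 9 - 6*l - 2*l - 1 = 8 - 8*l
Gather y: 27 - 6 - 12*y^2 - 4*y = -12*y^2 - 4*y + 21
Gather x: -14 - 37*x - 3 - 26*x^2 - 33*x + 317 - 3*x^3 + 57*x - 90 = -3*x^3 - 26*x^2 - 13*x + 210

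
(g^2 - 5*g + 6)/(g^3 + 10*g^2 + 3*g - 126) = (g - 2)/(g^2 + 13*g + 42)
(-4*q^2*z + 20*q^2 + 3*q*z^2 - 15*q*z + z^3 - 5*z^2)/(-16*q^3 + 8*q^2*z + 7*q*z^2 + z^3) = (z - 5)/(4*q + z)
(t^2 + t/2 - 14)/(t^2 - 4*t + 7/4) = 2*(t + 4)/(2*t - 1)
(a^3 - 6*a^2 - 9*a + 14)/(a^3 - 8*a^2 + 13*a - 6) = (a^2 - 5*a - 14)/(a^2 - 7*a + 6)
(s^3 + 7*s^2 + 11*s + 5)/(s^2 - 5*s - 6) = (s^2 + 6*s + 5)/(s - 6)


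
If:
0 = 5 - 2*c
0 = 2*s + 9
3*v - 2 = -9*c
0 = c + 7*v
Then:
No Solution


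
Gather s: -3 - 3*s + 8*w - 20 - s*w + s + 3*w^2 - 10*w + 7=s*(-w - 2) + 3*w^2 - 2*w - 16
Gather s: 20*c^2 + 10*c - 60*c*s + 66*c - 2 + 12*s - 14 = 20*c^2 + 76*c + s*(12 - 60*c) - 16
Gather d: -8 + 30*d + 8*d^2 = 8*d^2 + 30*d - 8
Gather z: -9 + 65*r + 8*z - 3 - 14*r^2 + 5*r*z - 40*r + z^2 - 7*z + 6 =-14*r^2 + 25*r + z^2 + z*(5*r + 1) - 6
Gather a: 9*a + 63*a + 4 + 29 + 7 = 72*a + 40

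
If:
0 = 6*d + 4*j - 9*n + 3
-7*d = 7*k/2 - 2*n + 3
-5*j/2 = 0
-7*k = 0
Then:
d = -7/17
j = 0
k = 0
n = 1/17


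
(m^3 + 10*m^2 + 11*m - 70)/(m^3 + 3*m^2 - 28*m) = (m^2 + 3*m - 10)/(m*(m - 4))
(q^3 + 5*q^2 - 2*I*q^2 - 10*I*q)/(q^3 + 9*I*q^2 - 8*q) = (q^2 + q*(5 - 2*I) - 10*I)/(q^2 + 9*I*q - 8)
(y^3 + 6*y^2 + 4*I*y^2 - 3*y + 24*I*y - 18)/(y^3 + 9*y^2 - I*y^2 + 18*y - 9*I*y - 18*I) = (y^2 + 4*I*y - 3)/(y^2 + y*(3 - I) - 3*I)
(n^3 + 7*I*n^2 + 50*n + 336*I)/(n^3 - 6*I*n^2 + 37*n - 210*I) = (n + 8*I)/(n - 5*I)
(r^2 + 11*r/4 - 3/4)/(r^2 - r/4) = (r + 3)/r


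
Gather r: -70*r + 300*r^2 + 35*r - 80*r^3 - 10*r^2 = -80*r^3 + 290*r^2 - 35*r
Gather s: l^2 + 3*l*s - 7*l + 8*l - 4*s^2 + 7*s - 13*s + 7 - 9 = l^2 + l - 4*s^2 + s*(3*l - 6) - 2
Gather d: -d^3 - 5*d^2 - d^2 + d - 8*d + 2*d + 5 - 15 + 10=-d^3 - 6*d^2 - 5*d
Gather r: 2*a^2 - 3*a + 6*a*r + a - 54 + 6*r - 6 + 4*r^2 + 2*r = 2*a^2 - 2*a + 4*r^2 + r*(6*a + 8) - 60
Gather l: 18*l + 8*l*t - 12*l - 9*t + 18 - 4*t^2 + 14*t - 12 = l*(8*t + 6) - 4*t^2 + 5*t + 6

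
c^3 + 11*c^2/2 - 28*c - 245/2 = (c - 5)*(c + 7/2)*(c + 7)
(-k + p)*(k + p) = -k^2 + p^2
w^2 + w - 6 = (w - 2)*(w + 3)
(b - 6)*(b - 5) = b^2 - 11*b + 30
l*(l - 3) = l^2 - 3*l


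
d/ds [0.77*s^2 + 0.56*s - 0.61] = 1.54*s + 0.56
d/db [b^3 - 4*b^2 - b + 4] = 3*b^2 - 8*b - 1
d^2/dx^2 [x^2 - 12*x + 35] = 2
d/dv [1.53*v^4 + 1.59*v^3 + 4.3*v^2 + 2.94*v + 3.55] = 6.12*v^3 + 4.77*v^2 + 8.6*v + 2.94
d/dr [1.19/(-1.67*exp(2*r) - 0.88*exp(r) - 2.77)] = (3.9746*exp(r) + 1.0472)*exp(r)/(1.67*exp(2*r) + 0.88*exp(r) + 2.77)^2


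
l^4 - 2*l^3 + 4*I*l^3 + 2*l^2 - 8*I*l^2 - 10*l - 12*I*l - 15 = (l - 3)*(l + 1)*(l - I)*(l + 5*I)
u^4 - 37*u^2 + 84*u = u*(u - 4)*(u - 3)*(u + 7)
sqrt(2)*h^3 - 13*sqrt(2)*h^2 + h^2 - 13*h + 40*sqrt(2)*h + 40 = (h - 8)*(h - 5)*(sqrt(2)*h + 1)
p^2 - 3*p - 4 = (p - 4)*(p + 1)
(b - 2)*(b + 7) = b^2 + 5*b - 14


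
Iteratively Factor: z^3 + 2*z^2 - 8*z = (z)*(z^2 + 2*z - 8) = z*(z - 2)*(z + 4)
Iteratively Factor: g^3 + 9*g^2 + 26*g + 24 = (g + 2)*(g^2 + 7*g + 12) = (g + 2)*(g + 3)*(g + 4)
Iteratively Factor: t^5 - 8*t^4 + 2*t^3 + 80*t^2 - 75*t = (t)*(t^4 - 8*t^3 + 2*t^2 + 80*t - 75) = t*(t - 5)*(t^3 - 3*t^2 - 13*t + 15) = t*(t - 5)^2*(t^2 + 2*t - 3) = t*(t - 5)^2*(t - 1)*(t + 3)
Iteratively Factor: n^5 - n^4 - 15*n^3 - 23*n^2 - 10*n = (n)*(n^4 - n^3 - 15*n^2 - 23*n - 10) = n*(n - 5)*(n^3 + 4*n^2 + 5*n + 2) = n*(n - 5)*(n + 1)*(n^2 + 3*n + 2) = n*(n - 5)*(n + 1)*(n + 2)*(n + 1)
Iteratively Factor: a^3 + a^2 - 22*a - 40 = (a + 4)*(a^2 - 3*a - 10) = (a - 5)*(a + 4)*(a + 2)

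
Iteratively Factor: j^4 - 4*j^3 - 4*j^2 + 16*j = (j - 2)*(j^3 - 2*j^2 - 8*j) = (j - 2)*(j + 2)*(j^2 - 4*j) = j*(j - 2)*(j + 2)*(j - 4)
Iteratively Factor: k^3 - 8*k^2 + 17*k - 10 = (k - 1)*(k^2 - 7*k + 10) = (k - 2)*(k - 1)*(k - 5)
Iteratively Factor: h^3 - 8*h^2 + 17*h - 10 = (h - 2)*(h^2 - 6*h + 5) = (h - 2)*(h - 1)*(h - 5)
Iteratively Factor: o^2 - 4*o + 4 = (o - 2)*(o - 2)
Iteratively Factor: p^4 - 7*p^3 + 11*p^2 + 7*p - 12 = (p + 1)*(p^3 - 8*p^2 + 19*p - 12) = (p - 3)*(p + 1)*(p^2 - 5*p + 4) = (p - 4)*(p - 3)*(p + 1)*(p - 1)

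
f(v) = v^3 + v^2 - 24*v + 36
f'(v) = 3*v^2 + 2*v - 24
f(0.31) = 28.69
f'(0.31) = -23.09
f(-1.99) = 79.84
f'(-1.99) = -16.10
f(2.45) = -2.09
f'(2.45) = -1.09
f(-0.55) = 49.34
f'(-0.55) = -24.19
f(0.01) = 35.76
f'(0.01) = -23.98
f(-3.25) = 90.23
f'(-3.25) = 1.19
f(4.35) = 32.84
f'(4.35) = 41.47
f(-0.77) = 54.62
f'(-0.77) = -23.76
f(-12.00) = -1260.00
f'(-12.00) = 384.00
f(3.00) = 0.00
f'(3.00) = 9.00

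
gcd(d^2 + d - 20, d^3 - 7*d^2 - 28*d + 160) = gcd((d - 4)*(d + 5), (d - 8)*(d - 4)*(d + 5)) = d^2 + d - 20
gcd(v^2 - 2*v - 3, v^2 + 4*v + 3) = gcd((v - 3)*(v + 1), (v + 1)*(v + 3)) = v + 1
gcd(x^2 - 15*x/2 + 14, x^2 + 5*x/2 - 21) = x - 7/2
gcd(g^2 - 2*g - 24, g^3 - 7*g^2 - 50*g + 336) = g - 6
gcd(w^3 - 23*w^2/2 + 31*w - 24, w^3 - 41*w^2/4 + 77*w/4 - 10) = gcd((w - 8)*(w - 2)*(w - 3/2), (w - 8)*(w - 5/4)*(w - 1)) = w - 8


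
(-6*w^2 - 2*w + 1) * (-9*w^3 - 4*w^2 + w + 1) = 54*w^5 + 42*w^4 - 7*w^3 - 12*w^2 - w + 1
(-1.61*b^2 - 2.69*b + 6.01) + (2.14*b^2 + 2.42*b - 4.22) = 0.53*b^2 - 0.27*b + 1.79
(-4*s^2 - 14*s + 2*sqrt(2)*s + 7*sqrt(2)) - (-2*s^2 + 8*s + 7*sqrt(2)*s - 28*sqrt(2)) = -2*s^2 - 22*s - 5*sqrt(2)*s + 35*sqrt(2)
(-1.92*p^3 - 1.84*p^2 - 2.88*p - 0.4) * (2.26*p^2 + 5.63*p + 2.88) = -4.3392*p^5 - 14.968*p^4 - 22.3976*p^3 - 22.4176*p^2 - 10.5464*p - 1.152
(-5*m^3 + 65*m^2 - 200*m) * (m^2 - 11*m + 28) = -5*m^5 + 120*m^4 - 1055*m^3 + 4020*m^2 - 5600*m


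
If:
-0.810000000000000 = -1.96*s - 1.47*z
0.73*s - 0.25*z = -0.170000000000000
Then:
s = -0.03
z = 0.59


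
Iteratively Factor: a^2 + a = (a + 1)*(a)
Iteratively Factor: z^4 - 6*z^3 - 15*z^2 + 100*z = (z - 5)*(z^3 - z^2 - 20*z) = z*(z - 5)*(z^2 - z - 20) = z*(z - 5)^2*(z + 4)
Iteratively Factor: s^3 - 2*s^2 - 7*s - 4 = (s - 4)*(s^2 + 2*s + 1) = (s - 4)*(s + 1)*(s + 1)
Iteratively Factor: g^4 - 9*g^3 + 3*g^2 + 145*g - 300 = (g + 4)*(g^3 - 13*g^2 + 55*g - 75) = (g - 5)*(g + 4)*(g^2 - 8*g + 15) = (g - 5)^2*(g + 4)*(g - 3)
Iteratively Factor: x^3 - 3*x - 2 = (x + 1)*(x^2 - x - 2) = (x - 2)*(x + 1)*(x + 1)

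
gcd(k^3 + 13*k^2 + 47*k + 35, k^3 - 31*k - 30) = k^2 + 6*k + 5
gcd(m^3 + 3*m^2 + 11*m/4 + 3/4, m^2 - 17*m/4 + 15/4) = 1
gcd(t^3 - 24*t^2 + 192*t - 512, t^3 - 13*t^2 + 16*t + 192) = t^2 - 16*t + 64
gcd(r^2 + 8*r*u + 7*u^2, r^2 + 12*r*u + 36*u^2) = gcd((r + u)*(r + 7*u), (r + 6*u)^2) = 1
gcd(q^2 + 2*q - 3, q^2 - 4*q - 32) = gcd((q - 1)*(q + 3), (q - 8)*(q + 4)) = 1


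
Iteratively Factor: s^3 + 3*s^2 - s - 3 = (s + 1)*(s^2 + 2*s - 3) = (s - 1)*(s + 1)*(s + 3)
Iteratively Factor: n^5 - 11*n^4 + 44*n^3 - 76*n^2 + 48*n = (n - 3)*(n^4 - 8*n^3 + 20*n^2 - 16*n) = n*(n - 3)*(n^3 - 8*n^2 + 20*n - 16) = n*(n - 3)*(n - 2)*(n^2 - 6*n + 8) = n*(n - 4)*(n - 3)*(n - 2)*(n - 2)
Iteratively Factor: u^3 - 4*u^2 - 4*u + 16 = (u - 2)*(u^2 - 2*u - 8) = (u - 4)*(u - 2)*(u + 2)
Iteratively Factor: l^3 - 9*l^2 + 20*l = (l - 5)*(l^2 - 4*l) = (l - 5)*(l - 4)*(l)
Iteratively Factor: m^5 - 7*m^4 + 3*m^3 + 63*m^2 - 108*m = (m - 4)*(m^4 - 3*m^3 - 9*m^2 + 27*m) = (m - 4)*(m - 3)*(m^3 - 9*m) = m*(m - 4)*(m - 3)*(m^2 - 9) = m*(m - 4)*(m - 3)*(m + 3)*(m - 3)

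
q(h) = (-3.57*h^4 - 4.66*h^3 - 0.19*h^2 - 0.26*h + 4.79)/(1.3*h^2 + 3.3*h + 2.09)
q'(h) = (-2.6*h - 3.3)*(-3.57*h^4 - 4.66*h^3 - 0.19*h^2 - 0.26*h + 4.79)/(1.3*h^2 + 3.3*h + 2.09)^2 + (-14.28*h^3 - 13.98*h^2 - 0.38*h - 0.26)/(1.3*h^2 + 3.3*h + 2.09)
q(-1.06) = 111.91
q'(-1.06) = -1128.21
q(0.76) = 0.23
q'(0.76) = -3.01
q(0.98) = -0.51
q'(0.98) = -3.73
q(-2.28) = -27.83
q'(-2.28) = 18.16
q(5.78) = -75.66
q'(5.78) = -28.49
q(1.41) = -2.48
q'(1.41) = -5.50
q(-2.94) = -39.83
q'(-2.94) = 19.27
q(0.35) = 1.30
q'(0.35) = -2.40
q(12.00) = -358.71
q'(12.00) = -62.55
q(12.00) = -358.71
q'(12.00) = -62.55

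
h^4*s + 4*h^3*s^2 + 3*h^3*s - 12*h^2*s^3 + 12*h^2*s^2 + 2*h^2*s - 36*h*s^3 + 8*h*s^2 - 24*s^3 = (h + 2)*(h - 2*s)*(h + 6*s)*(h*s + s)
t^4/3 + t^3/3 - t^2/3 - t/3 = t*(t/3 + 1/3)*(t - 1)*(t + 1)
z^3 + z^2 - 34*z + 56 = (z - 4)*(z - 2)*(z + 7)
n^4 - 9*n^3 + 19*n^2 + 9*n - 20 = (n - 5)*(n - 4)*(n - 1)*(n + 1)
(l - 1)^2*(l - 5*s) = l^3 - 5*l^2*s - 2*l^2 + 10*l*s + l - 5*s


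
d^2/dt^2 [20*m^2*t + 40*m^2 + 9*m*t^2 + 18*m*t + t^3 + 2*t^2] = 18*m + 6*t + 4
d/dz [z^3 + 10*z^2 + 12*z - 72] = 3*z^2 + 20*z + 12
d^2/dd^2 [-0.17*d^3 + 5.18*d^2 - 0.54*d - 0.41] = 10.36 - 1.02*d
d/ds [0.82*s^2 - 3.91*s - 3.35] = 1.64*s - 3.91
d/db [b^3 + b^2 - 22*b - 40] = 3*b^2 + 2*b - 22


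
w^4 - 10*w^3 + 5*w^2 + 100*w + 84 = (w - 7)*(w - 6)*(w + 1)*(w + 2)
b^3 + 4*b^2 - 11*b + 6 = (b - 1)^2*(b + 6)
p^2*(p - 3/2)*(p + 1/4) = p^4 - 5*p^3/4 - 3*p^2/8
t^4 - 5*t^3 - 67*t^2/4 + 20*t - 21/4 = (t - 7)*(t - 1/2)^2*(t + 3)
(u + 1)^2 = u^2 + 2*u + 1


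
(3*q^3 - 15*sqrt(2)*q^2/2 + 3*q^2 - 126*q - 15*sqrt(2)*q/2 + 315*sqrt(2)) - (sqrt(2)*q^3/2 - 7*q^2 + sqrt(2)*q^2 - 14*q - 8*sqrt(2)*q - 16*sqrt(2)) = -sqrt(2)*q^3/2 + 3*q^3 - 17*sqrt(2)*q^2/2 + 10*q^2 - 112*q + sqrt(2)*q/2 + 331*sqrt(2)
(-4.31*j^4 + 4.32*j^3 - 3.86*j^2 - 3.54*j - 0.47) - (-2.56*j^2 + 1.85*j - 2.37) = -4.31*j^4 + 4.32*j^3 - 1.3*j^2 - 5.39*j + 1.9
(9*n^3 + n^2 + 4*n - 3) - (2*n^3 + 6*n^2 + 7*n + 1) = 7*n^3 - 5*n^2 - 3*n - 4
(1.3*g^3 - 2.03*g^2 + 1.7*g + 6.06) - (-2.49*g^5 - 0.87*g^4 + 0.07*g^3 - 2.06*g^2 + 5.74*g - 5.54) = 2.49*g^5 + 0.87*g^4 + 1.23*g^3 + 0.0300000000000002*g^2 - 4.04*g + 11.6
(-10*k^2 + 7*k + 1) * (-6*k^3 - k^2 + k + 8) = 60*k^5 - 32*k^4 - 23*k^3 - 74*k^2 + 57*k + 8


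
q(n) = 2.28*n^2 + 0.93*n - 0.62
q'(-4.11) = -17.81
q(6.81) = 111.45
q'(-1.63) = -6.50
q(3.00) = 22.69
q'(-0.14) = 0.29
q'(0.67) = 3.99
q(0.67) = 1.03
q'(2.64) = 12.97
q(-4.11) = 34.07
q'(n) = 4.56*n + 0.93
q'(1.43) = 7.45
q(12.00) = 338.86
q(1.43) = 5.37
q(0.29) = -0.16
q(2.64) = 17.73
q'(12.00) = 55.65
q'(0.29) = 2.25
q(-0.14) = -0.71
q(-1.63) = 3.92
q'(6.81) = 31.98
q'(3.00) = 14.61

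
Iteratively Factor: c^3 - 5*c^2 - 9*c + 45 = (c + 3)*(c^2 - 8*c + 15) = (c - 3)*(c + 3)*(c - 5)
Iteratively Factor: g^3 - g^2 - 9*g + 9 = (g - 1)*(g^2 - 9) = (g - 3)*(g - 1)*(g + 3)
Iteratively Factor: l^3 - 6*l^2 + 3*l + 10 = (l - 5)*(l^2 - l - 2) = (l - 5)*(l + 1)*(l - 2)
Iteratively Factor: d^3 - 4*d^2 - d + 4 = (d - 4)*(d^2 - 1) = (d - 4)*(d + 1)*(d - 1)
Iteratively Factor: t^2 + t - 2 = (t + 2)*(t - 1)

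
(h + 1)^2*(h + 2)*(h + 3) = h^4 + 7*h^3 + 17*h^2 + 17*h + 6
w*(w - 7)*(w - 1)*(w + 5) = w^4 - 3*w^3 - 33*w^2 + 35*w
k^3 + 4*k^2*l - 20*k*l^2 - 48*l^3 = (k - 4*l)*(k + 2*l)*(k + 6*l)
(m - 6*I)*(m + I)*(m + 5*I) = m^3 + 31*m + 30*I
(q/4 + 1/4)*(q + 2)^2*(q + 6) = q^4/4 + 11*q^3/4 + 19*q^2/2 + 13*q + 6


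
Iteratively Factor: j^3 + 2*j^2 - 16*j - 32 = (j + 2)*(j^2 - 16) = (j - 4)*(j + 2)*(j + 4)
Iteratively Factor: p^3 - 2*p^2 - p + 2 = (p - 2)*(p^2 - 1) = (p - 2)*(p + 1)*(p - 1)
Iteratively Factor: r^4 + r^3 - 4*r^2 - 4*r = (r - 2)*(r^3 + 3*r^2 + 2*r) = (r - 2)*(r + 1)*(r^2 + 2*r) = (r - 2)*(r + 1)*(r + 2)*(r)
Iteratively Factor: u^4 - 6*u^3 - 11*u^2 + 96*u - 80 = (u - 4)*(u^3 - 2*u^2 - 19*u + 20) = (u - 4)*(u + 4)*(u^2 - 6*u + 5) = (u - 5)*(u - 4)*(u + 4)*(u - 1)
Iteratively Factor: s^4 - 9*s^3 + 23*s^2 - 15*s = (s - 3)*(s^3 - 6*s^2 + 5*s) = (s - 5)*(s - 3)*(s^2 - s) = s*(s - 5)*(s - 3)*(s - 1)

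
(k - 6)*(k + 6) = k^2 - 36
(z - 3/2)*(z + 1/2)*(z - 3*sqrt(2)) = z^3 - 3*sqrt(2)*z^2 - z^2 - 3*z/4 + 3*sqrt(2)*z + 9*sqrt(2)/4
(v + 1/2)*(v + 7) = v^2 + 15*v/2 + 7/2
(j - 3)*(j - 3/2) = j^2 - 9*j/2 + 9/2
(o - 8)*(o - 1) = o^2 - 9*o + 8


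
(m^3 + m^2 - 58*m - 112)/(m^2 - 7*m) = (m^3 + m^2 - 58*m - 112)/(m*(m - 7))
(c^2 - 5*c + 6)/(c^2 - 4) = (c - 3)/(c + 2)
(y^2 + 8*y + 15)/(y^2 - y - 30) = (y + 3)/(y - 6)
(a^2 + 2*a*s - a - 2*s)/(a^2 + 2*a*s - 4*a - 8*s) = (a - 1)/(a - 4)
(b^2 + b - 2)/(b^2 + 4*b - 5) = (b + 2)/(b + 5)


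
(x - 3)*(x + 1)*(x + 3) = x^3 + x^2 - 9*x - 9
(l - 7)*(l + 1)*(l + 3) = l^3 - 3*l^2 - 25*l - 21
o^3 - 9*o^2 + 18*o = o*(o - 6)*(o - 3)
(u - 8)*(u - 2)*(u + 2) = u^3 - 8*u^2 - 4*u + 32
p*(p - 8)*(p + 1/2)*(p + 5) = p^4 - 5*p^3/2 - 83*p^2/2 - 20*p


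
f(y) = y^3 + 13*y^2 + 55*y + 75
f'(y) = 3*y^2 + 26*y + 55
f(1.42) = 182.18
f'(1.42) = 97.97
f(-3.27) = -0.81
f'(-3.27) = 2.06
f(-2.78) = 1.08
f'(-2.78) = 5.91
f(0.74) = 123.22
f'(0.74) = 75.88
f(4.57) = 693.30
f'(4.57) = 236.47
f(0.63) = 115.06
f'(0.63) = 72.57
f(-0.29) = 60.12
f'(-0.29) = 47.71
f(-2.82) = 0.86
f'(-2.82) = 5.54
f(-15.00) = -1200.00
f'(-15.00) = 340.00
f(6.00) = 1089.00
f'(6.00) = 319.00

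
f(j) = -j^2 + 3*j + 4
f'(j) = 3 - 2*j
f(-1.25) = -1.31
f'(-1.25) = 5.50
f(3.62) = 1.76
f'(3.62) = -4.24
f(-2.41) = -9.04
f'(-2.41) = 7.82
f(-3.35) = -17.27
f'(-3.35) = 9.70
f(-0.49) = 2.29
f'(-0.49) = 3.98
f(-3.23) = -16.12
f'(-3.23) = 9.46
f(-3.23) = -16.12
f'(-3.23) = 9.46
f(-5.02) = -36.26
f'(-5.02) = 13.04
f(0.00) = 4.00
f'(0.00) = 3.00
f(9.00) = -50.00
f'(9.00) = -15.00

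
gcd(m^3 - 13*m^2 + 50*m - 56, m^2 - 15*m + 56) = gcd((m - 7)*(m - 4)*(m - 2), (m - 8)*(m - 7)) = m - 7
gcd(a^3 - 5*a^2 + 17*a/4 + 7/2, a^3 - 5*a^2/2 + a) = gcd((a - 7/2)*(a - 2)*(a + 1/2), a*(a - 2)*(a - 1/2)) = a - 2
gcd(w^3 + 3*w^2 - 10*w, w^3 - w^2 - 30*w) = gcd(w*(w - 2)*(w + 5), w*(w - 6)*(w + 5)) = w^2 + 5*w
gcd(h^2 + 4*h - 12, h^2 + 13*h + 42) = h + 6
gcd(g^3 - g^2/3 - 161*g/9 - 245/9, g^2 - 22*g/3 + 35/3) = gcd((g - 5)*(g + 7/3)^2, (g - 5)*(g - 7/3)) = g - 5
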